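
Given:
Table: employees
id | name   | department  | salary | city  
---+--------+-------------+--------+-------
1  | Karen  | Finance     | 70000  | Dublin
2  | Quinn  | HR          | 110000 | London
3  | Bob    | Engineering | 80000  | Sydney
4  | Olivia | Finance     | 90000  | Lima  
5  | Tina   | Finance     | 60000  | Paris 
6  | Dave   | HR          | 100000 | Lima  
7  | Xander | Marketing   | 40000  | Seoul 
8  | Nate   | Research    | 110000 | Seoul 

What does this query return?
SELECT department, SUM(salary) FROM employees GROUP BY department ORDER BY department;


Summing salary within each department:
  Engineering: 80000 = 80000
  Finance: 70000 + 90000 + 60000 = 220000
  HR: 110000 + 100000 = 210000
  Marketing: 40000 = 40000
  Research: 110000 = 110000


5 groups:
Engineering, 80000
Finance, 220000
HR, 210000
Marketing, 40000
Research, 110000


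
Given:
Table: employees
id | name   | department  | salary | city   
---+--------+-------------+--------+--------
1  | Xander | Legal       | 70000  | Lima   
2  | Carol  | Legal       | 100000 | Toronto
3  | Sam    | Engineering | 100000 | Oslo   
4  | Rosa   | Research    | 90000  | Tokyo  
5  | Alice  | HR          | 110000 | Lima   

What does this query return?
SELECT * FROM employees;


SELECT * returns all 5 rows with all columns

5 rows:
1, Xander, Legal, 70000, Lima
2, Carol, Legal, 100000, Toronto
3, Sam, Engineering, 100000, Oslo
4, Rosa, Research, 90000, Tokyo
5, Alice, HR, 110000, Lima


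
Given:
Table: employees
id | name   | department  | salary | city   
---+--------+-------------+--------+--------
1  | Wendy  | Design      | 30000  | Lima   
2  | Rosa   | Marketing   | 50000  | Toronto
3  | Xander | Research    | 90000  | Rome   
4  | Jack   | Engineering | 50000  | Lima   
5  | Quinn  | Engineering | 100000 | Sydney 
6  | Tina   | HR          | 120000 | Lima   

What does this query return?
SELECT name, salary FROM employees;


Projecting columns: name, salary

6 rows:
Wendy, 30000
Rosa, 50000
Xander, 90000
Jack, 50000
Quinn, 100000
Tina, 120000


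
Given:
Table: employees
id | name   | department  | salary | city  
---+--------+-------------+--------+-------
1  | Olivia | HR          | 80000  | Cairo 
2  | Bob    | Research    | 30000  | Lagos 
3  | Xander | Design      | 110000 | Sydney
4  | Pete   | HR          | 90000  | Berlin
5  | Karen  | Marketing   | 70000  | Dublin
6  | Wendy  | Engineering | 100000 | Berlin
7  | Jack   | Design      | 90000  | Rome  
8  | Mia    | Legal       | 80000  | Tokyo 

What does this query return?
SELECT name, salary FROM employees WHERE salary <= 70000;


Filtering: salary <= 70000
Matching: 2 rows

2 rows:
Bob, 30000
Karen, 70000


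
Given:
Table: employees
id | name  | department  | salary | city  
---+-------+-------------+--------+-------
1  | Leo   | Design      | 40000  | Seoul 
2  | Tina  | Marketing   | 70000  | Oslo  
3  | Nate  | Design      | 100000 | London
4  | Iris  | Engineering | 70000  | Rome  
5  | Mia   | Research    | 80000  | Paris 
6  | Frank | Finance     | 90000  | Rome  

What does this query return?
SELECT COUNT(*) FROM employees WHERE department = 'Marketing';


Counting rows where department = 'Marketing'
  Tina -> MATCH


1


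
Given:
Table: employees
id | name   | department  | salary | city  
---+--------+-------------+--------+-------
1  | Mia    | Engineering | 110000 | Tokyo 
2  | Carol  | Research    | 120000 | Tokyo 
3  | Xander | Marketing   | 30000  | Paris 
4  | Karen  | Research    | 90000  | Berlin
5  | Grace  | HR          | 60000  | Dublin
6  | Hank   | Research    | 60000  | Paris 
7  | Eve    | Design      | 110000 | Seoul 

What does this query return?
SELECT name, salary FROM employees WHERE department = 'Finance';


Filtering: department = 'Finance'
Matching rows: 0

Empty result set (0 rows)


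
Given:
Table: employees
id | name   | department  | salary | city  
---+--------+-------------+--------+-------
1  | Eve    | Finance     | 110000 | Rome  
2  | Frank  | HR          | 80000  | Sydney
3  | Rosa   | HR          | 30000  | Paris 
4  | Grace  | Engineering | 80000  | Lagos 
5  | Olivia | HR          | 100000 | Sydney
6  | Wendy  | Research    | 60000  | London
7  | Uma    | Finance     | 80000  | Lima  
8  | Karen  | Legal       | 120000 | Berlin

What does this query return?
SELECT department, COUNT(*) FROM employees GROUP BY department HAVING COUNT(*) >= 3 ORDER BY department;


Groups with count >= 3:
  HR: 3 -> PASS
  Engineering: 1 -> filtered out
  Finance: 2 -> filtered out
  Legal: 1 -> filtered out
  Research: 1 -> filtered out


1 groups:
HR, 3


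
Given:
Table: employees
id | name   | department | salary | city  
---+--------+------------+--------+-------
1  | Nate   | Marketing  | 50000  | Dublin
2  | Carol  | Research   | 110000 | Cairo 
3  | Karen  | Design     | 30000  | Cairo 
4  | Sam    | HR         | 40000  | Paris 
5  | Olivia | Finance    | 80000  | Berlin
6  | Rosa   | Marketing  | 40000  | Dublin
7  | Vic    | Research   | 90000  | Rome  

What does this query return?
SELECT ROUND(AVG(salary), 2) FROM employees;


SUM(salary) = 440000
COUNT = 7
ROUND(AVG, 2) = ROUND(440000 / 7, 2) = 62857.14

62857.14


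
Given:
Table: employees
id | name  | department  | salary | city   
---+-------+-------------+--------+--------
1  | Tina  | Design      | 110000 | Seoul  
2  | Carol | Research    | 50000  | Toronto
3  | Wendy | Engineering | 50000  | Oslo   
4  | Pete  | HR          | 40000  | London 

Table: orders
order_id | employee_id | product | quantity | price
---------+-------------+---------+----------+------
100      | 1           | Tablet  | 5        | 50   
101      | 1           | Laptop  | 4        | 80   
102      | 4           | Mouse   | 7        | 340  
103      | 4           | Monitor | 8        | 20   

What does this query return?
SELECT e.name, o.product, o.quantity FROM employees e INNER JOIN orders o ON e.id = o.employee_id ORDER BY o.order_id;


Joining employees.id = orders.employee_id:
  employee Tina (id=1) -> order Tablet
  employee Tina (id=1) -> order Laptop
  employee Pete (id=4) -> order Mouse
  employee Pete (id=4) -> order Monitor


4 rows:
Tina, Tablet, 5
Tina, Laptop, 4
Pete, Mouse, 7
Pete, Monitor, 8


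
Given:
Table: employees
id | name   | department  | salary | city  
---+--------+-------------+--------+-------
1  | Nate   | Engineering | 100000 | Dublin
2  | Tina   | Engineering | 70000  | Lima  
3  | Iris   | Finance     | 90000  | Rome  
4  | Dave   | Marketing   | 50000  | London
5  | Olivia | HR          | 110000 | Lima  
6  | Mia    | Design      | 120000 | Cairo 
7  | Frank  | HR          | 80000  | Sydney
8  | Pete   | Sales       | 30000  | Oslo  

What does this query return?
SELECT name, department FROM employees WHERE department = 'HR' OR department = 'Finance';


Filtering: department = 'HR' OR 'Finance'
Matching: 3 rows

3 rows:
Iris, Finance
Olivia, HR
Frank, HR


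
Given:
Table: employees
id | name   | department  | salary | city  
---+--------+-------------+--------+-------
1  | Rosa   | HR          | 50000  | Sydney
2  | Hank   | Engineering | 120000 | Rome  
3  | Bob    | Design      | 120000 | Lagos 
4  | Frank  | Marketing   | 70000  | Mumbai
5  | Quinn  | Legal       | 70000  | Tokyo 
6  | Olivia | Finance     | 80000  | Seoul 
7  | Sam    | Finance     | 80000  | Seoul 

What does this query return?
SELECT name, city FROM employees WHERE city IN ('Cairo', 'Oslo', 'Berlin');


Filtering: city IN ('Cairo', 'Oslo', 'Berlin')
Matching: 0 rows

Empty result set (0 rows)


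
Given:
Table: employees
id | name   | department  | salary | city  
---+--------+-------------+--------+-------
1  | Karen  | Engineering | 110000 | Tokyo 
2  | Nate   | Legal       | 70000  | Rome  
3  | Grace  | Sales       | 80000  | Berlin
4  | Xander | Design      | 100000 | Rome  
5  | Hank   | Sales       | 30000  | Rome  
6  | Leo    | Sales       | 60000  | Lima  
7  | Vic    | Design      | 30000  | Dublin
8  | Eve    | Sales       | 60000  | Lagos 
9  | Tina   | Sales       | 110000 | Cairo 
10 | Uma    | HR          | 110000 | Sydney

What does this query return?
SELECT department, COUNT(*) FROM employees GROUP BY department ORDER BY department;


Assigning each row to its department group:
  Karen -> Engineering
  Nate -> Legal
  Grace -> Sales
  Xander -> Design
  Hank -> Sales
  Leo -> Sales
  Vic -> Design
  Eve -> Sales
  Tina -> Sales
  Uma -> HR


5 groups:
Design, 2
Engineering, 1
HR, 1
Legal, 1
Sales, 5


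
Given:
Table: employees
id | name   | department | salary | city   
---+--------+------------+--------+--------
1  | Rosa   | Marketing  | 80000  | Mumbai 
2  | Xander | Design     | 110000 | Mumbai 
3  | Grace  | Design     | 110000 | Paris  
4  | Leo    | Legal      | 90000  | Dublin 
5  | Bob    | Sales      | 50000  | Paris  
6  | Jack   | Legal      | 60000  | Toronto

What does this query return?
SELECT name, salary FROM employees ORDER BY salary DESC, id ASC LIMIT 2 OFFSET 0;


Sort by salary DESC (id ASC tiebreak), then skip 0 and take 2
Rows 1 through 2

2 rows:
Xander, 110000
Grace, 110000


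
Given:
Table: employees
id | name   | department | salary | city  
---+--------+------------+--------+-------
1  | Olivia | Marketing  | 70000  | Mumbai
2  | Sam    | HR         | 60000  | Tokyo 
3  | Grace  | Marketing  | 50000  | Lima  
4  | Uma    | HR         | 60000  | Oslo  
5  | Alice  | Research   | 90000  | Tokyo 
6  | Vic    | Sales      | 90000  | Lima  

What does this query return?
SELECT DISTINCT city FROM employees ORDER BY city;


All 'city' values (row order): Mumbai, Tokyo, Lima, Oslo, Tokyo, Lima
Removing duplicates leaves 4 unique value(s).

4 values:
Lima
Mumbai
Oslo
Tokyo


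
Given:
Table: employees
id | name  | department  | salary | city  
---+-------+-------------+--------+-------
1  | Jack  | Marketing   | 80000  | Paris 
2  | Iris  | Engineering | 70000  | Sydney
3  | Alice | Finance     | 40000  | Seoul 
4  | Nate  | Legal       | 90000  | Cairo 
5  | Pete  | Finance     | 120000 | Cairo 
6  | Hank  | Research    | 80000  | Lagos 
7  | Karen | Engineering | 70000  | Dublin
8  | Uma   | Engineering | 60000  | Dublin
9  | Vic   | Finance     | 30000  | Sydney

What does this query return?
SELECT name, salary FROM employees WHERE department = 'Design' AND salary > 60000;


Filtering: department = 'Design' AND salary > 60000
Matching: 0 rows

Empty result set (0 rows)


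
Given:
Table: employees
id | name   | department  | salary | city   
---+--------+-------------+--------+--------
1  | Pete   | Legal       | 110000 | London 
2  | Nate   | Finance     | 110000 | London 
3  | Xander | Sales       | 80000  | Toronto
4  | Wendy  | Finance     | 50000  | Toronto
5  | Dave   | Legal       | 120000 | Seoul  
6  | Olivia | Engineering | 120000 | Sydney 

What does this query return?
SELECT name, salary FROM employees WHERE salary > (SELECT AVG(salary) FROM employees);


Subquery: AVG(salary) = 98333.33
Filtering: salary > 98333.33
  Pete (110000) -> MATCH
  Nate (110000) -> MATCH
  Dave (120000) -> MATCH
  Olivia (120000) -> MATCH


4 rows:
Pete, 110000
Nate, 110000
Dave, 120000
Olivia, 120000


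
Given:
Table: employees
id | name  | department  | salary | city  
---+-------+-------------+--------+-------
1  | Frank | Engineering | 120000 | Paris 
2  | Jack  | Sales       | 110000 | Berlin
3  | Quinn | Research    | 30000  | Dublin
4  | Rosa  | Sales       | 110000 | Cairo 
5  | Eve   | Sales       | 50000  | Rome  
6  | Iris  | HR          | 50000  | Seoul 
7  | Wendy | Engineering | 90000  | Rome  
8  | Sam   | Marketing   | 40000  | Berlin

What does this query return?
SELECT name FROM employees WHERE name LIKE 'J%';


LIKE 'J%' matches names starting with 'J'
Matching: 1

1 rows:
Jack


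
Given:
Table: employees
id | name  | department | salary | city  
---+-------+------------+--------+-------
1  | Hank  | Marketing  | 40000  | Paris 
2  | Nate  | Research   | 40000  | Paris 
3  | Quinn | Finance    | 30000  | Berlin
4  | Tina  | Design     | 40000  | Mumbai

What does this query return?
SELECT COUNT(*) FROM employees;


COUNT(*) counts all rows

4


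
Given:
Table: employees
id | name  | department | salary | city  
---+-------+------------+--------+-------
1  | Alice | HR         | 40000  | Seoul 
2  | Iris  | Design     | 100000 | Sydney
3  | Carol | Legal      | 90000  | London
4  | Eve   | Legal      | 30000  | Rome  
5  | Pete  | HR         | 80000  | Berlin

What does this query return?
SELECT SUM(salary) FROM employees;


SUM(salary) = 40000 + 100000 + 90000 + 30000 + 80000 = 340000

340000


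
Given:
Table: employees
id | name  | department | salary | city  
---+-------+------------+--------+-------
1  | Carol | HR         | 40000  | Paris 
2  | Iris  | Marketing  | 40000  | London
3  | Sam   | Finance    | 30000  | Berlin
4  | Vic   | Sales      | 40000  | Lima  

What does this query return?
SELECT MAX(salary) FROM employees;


Salaries: 40000, 40000, 30000, 40000
MAX = 40000

40000


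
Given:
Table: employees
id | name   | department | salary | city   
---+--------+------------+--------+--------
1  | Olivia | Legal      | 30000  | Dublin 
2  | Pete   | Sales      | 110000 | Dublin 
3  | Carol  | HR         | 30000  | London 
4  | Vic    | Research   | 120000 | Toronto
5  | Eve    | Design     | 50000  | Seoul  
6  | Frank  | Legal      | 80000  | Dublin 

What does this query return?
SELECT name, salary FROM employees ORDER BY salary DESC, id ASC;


Sorting by salary DESC, then id ASC for ties

6 rows:
Vic, 120000
Pete, 110000
Frank, 80000
Eve, 50000
Olivia, 30000
Carol, 30000


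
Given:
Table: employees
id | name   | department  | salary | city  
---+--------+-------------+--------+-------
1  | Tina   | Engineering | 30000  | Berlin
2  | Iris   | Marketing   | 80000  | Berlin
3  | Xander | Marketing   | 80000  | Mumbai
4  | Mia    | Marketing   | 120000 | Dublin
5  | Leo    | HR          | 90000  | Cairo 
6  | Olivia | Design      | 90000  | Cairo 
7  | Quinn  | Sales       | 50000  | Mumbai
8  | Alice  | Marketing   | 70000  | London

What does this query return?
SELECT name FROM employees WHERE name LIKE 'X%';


LIKE 'X%' matches names starting with 'X'
Matching: 1

1 rows:
Xander


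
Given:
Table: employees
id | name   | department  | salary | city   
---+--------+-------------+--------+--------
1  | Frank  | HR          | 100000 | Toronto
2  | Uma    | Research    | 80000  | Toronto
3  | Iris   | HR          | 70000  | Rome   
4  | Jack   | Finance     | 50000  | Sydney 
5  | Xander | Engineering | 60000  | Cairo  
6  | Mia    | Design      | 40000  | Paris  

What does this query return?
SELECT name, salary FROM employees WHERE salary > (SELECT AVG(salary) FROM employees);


Subquery: AVG(salary) = 66666.67
Filtering: salary > 66666.67
  Frank (100000) -> MATCH
  Uma (80000) -> MATCH
  Iris (70000) -> MATCH


3 rows:
Frank, 100000
Uma, 80000
Iris, 70000


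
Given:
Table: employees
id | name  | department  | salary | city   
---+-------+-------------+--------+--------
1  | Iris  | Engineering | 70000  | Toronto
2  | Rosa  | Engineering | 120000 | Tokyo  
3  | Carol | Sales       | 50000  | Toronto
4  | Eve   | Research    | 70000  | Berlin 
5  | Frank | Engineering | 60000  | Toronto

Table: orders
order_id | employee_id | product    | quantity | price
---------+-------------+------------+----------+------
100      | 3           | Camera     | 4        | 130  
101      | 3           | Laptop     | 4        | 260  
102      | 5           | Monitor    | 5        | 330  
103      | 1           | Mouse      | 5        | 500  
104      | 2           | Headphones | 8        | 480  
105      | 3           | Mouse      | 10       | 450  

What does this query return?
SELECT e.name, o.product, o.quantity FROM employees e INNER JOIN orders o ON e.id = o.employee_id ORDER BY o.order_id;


Joining employees.id = orders.employee_id:
  employee Carol (id=3) -> order Camera
  employee Carol (id=3) -> order Laptop
  employee Frank (id=5) -> order Monitor
  employee Iris (id=1) -> order Mouse
  employee Rosa (id=2) -> order Headphones
  employee Carol (id=3) -> order Mouse


6 rows:
Carol, Camera, 4
Carol, Laptop, 4
Frank, Monitor, 5
Iris, Mouse, 5
Rosa, Headphones, 8
Carol, Mouse, 10


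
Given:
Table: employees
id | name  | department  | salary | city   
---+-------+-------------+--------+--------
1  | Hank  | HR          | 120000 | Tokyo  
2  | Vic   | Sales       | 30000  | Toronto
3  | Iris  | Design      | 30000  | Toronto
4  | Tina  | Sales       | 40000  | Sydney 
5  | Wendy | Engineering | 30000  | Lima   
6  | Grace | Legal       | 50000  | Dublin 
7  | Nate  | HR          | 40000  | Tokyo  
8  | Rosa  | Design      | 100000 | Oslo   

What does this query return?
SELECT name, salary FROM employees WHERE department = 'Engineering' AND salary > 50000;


Filtering: department = 'Engineering' AND salary > 50000
Matching: 0 rows

Empty result set (0 rows)


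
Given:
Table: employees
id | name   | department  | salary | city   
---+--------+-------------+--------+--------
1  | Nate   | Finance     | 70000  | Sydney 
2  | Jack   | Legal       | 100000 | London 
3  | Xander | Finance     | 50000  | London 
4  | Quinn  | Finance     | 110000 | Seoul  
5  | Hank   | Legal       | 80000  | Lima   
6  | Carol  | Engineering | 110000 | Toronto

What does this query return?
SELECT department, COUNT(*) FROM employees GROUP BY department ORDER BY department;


Assigning each row to its department group:
  Nate -> Finance
  Jack -> Legal
  Xander -> Finance
  Quinn -> Finance
  Hank -> Legal
  Carol -> Engineering


3 groups:
Engineering, 1
Finance, 3
Legal, 2


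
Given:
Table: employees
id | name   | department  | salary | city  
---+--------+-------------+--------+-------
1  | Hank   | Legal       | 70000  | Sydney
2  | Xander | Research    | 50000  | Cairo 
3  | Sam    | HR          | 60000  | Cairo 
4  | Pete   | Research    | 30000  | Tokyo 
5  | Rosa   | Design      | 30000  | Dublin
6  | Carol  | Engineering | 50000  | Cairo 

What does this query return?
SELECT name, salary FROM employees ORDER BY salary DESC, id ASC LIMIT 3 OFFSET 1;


Sort by salary DESC (id ASC tiebreak), then skip 1 and take 3
Rows 2 through 4

3 rows:
Sam, 60000
Xander, 50000
Carol, 50000


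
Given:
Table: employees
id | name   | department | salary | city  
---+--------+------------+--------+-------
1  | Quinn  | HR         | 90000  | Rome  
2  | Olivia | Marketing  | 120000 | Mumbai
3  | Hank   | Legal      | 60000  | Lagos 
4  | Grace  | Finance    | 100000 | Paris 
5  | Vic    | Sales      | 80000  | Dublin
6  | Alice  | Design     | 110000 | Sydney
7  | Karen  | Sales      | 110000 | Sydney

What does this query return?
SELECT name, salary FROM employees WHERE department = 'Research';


Filtering: department = 'Research'
Matching rows: 0

Empty result set (0 rows)


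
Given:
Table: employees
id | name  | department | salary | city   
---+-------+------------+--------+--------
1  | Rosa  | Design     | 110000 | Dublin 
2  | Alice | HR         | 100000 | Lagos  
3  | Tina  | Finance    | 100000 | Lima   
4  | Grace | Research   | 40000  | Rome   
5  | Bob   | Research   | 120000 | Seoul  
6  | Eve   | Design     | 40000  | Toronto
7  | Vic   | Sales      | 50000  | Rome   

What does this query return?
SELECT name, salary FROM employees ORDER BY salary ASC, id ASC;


Sorting by salary ASC, then id ASC for ties

7 rows:
Grace, 40000
Eve, 40000
Vic, 50000
Alice, 100000
Tina, 100000
Rosa, 110000
Bob, 120000


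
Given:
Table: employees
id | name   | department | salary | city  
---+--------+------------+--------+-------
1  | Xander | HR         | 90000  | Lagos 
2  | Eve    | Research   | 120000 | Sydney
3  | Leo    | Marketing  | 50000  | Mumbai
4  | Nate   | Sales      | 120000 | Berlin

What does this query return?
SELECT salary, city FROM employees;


Projecting columns: salary, city

4 rows:
90000, Lagos
120000, Sydney
50000, Mumbai
120000, Berlin


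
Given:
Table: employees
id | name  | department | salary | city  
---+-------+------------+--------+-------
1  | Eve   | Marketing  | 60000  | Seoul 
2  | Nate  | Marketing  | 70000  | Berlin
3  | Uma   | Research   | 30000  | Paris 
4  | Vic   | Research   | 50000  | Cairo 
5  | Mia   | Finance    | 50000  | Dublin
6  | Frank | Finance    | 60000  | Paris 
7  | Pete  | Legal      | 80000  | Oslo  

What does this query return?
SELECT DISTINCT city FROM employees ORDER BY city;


All 'city' values (row order): Seoul, Berlin, Paris, Cairo, Dublin, Paris, Oslo
Removing duplicates leaves 6 unique value(s).

6 values:
Berlin
Cairo
Dublin
Oslo
Paris
Seoul


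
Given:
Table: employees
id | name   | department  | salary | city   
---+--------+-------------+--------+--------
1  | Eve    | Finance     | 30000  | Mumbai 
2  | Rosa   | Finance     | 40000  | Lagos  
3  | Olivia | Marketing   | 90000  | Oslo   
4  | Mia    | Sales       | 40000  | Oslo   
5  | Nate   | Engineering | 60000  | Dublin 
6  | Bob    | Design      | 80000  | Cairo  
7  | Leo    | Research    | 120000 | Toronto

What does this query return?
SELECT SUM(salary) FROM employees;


SUM(salary) = 30000 + 40000 + 90000 + 40000 + 60000 + 80000 + 120000 = 460000

460000


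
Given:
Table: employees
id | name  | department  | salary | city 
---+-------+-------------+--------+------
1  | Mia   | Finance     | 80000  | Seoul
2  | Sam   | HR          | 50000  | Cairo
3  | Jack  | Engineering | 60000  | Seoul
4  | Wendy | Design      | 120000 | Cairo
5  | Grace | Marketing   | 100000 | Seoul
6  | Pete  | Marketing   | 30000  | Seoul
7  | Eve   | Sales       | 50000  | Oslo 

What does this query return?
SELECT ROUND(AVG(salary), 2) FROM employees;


SUM(salary) = 490000
COUNT = 7
ROUND(AVG, 2) = ROUND(490000 / 7, 2) = 70000.0

70000.0


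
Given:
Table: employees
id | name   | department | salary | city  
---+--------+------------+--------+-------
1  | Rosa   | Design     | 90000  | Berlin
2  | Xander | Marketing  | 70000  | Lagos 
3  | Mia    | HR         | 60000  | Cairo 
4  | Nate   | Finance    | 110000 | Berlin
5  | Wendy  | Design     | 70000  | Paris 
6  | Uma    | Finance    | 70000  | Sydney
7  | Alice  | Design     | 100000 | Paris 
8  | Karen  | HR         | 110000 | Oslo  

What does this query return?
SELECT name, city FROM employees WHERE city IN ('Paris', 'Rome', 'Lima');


Filtering: city IN ('Paris', 'Rome', 'Lima')
Matching: 2 rows

2 rows:
Wendy, Paris
Alice, Paris


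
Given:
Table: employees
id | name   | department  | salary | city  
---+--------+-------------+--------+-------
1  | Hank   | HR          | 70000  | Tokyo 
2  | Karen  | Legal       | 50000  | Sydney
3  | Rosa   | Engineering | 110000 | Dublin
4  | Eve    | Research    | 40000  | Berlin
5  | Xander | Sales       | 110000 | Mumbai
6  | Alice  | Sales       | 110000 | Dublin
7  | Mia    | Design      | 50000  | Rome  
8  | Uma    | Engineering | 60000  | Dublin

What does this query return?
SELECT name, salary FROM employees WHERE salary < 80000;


Filtering: salary < 80000
Matching: 5 rows

5 rows:
Hank, 70000
Karen, 50000
Eve, 40000
Mia, 50000
Uma, 60000


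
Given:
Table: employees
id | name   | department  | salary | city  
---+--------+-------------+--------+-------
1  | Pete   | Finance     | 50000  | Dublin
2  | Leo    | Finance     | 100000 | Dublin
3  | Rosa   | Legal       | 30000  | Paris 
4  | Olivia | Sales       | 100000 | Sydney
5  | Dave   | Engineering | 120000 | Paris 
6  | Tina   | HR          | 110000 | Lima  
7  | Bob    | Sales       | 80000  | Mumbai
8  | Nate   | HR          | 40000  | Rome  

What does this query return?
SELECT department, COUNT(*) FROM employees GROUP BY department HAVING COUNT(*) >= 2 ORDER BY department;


Groups with count >= 2:
  Finance: 2 -> PASS
  HR: 2 -> PASS
  Sales: 2 -> PASS
  Engineering: 1 -> filtered out
  Legal: 1 -> filtered out


3 groups:
Finance, 2
HR, 2
Sales, 2


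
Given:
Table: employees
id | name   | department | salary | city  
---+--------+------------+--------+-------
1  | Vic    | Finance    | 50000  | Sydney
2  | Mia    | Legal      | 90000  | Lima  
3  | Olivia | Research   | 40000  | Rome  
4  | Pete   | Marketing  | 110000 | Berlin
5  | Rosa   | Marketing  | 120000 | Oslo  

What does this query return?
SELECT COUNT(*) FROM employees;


COUNT(*) counts all rows

5


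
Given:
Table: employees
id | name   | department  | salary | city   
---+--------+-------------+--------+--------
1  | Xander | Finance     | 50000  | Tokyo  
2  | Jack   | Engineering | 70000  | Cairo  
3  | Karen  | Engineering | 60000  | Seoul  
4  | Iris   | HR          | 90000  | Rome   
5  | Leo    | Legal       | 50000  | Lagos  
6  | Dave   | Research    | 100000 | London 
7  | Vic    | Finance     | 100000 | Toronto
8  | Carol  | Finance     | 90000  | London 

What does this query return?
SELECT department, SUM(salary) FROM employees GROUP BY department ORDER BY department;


Summing salary within each department:
  Engineering: 70000 + 60000 = 130000
  Finance: 50000 + 100000 + 90000 = 240000
  HR: 90000 = 90000
  Legal: 50000 = 50000
  Research: 100000 = 100000


5 groups:
Engineering, 130000
Finance, 240000
HR, 90000
Legal, 50000
Research, 100000


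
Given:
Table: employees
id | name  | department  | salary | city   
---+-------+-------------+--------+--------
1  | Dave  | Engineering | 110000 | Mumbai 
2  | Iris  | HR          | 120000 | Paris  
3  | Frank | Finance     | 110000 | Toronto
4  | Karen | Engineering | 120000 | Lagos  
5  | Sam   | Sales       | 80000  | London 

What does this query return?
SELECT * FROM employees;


SELECT * returns all 5 rows with all columns

5 rows:
1, Dave, Engineering, 110000, Mumbai
2, Iris, HR, 120000, Paris
3, Frank, Finance, 110000, Toronto
4, Karen, Engineering, 120000, Lagos
5, Sam, Sales, 80000, London


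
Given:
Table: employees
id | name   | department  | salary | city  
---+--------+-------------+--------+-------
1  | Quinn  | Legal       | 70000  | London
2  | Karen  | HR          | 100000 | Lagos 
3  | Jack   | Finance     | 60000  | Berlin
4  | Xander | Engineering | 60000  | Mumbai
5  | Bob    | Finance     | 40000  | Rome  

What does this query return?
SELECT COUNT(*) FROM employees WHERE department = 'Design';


Counting rows where department = 'Design'


0


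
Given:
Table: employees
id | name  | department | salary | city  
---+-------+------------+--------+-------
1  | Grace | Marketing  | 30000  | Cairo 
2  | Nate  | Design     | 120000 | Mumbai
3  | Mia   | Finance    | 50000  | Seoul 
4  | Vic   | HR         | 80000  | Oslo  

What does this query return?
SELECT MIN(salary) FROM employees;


Salaries: 30000, 120000, 50000, 80000
MIN = 30000

30000


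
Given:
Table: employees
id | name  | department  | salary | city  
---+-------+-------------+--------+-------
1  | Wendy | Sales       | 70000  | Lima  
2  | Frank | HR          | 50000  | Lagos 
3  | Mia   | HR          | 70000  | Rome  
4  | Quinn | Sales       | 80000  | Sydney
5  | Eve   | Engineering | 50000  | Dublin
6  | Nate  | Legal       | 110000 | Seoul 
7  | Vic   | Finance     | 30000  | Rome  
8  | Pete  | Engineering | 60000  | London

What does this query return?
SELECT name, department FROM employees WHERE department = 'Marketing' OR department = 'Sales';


Filtering: department = 'Marketing' OR 'Sales'
Matching: 2 rows

2 rows:
Wendy, Sales
Quinn, Sales


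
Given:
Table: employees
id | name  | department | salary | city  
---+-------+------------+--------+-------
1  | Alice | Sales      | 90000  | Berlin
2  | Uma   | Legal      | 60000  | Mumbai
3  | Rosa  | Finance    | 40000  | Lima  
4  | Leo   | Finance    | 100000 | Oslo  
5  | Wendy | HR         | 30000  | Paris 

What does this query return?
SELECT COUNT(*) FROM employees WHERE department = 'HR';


Counting rows where department = 'HR'
  Wendy -> MATCH


1


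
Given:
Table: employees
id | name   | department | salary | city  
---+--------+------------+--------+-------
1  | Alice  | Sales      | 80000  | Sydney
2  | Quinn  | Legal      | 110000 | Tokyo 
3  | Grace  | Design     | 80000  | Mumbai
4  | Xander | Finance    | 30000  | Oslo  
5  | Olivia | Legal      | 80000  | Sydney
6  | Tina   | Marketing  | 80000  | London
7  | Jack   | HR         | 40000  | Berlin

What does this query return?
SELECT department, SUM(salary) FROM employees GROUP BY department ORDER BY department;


Summing salary within each department:
  Design: 80000 = 80000
  Finance: 30000 = 30000
  HR: 40000 = 40000
  Legal: 110000 + 80000 = 190000
  Marketing: 80000 = 80000
  Sales: 80000 = 80000


6 groups:
Design, 80000
Finance, 30000
HR, 40000
Legal, 190000
Marketing, 80000
Sales, 80000


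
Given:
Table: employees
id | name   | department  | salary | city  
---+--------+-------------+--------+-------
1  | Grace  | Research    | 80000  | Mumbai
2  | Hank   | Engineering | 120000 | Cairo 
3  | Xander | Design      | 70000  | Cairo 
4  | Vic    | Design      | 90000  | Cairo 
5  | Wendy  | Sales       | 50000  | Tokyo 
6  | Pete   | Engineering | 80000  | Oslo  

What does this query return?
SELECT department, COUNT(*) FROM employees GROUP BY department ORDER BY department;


Assigning each row to its department group:
  Grace -> Research
  Hank -> Engineering
  Xander -> Design
  Vic -> Design
  Wendy -> Sales
  Pete -> Engineering


4 groups:
Design, 2
Engineering, 2
Research, 1
Sales, 1


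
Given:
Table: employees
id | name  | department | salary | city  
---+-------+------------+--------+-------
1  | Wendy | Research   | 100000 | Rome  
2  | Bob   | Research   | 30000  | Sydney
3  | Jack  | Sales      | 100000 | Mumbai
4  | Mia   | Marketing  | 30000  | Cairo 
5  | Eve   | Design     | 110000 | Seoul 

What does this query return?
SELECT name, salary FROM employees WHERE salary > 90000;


Filtering: salary > 90000
Matching: 3 rows

3 rows:
Wendy, 100000
Jack, 100000
Eve, 110000


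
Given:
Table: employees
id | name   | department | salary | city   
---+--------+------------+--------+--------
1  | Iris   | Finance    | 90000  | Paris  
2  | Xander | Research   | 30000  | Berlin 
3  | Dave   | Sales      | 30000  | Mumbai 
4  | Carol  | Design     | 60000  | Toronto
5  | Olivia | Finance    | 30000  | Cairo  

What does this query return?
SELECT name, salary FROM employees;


Projecting columns: name, salary

5 rows:
Iris, 90000
Xander, 30000
Dave, 30000
Carol, 60000
Olivia, 30000


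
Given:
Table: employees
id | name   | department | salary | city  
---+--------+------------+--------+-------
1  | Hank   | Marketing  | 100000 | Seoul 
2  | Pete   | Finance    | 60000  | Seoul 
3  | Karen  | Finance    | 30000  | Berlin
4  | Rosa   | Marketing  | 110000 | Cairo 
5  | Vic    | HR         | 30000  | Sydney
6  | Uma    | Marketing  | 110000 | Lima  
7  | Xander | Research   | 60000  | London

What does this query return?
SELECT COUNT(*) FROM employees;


COUNT(*) counts all rows

7


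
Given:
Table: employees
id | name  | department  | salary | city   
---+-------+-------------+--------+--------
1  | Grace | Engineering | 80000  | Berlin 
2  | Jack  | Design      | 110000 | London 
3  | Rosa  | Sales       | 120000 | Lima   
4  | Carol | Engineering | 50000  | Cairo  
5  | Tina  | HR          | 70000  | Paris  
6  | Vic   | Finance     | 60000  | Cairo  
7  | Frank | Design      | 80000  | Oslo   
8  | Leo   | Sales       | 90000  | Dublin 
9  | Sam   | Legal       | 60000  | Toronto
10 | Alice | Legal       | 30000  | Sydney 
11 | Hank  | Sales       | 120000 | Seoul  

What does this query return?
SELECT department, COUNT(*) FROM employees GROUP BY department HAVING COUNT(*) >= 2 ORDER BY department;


Groups with count >= 2:
  Design: 2 -> PASS
  Engineering: 2 -> PASS
  Legal: 2 -> PASS
  Sales: 3 -> PASS
  Finance: 1 -> filtered out
  HR: 1 -> filtered out


4 groups:
Design, 2
Engineering, 2
Legal, 2
Sales, 3


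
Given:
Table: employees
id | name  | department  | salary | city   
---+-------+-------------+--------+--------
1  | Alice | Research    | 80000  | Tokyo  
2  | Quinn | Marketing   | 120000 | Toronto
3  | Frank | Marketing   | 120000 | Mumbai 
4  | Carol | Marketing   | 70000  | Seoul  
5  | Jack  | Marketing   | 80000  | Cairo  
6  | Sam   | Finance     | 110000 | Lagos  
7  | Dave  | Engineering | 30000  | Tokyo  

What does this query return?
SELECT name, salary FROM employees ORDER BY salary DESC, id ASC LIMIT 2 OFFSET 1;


Sort by salary DESC (id ASC tiebreak), then skip 1 and take 2
Rows 2 through 3

2 rows:
Frank, 120000
Sam, 110000


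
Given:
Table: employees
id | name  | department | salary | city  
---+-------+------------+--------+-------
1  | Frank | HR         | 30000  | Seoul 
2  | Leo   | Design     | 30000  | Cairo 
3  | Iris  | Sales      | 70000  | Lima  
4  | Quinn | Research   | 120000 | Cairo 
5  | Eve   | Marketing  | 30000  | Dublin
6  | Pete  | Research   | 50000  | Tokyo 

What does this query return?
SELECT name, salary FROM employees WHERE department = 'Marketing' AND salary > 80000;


Filtering: department = 'Marketing' AND salary > 80000
Matching: 0 rows

Empty result set (0 rows)


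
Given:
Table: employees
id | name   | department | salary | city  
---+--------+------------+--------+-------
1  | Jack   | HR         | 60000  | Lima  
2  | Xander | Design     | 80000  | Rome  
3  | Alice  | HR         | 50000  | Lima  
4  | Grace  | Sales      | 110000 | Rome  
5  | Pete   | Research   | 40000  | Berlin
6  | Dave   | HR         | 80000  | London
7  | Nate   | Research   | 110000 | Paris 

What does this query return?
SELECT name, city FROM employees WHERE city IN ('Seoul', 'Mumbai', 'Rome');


Filtering: city IN ('Seoul', 'Mumbai', 'Rome')
Matching: 2 rows

2 rows:
Xander, Rome
Grace, Rome


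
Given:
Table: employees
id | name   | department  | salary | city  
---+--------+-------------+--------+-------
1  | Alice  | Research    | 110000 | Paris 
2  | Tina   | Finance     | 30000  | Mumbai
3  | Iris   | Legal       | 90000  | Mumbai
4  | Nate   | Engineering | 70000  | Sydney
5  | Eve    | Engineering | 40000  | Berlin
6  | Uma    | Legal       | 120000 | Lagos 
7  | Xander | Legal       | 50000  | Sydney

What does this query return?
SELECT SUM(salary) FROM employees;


SUM(salary) = 110000 + 30000 + 90000 + 70000 + 40000 + 120000 + 50000 = 510000

510000


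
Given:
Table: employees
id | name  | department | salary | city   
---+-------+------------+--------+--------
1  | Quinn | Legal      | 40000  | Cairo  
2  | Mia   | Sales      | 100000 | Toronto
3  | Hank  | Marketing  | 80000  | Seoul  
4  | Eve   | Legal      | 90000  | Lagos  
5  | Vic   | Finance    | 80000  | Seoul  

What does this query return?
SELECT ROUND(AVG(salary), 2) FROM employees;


SUM(salary) = 390000
COUNT = 5
ROUND(AVG, 2) = ROUND(390000 / 5, 2) = 78000.0

78000.0


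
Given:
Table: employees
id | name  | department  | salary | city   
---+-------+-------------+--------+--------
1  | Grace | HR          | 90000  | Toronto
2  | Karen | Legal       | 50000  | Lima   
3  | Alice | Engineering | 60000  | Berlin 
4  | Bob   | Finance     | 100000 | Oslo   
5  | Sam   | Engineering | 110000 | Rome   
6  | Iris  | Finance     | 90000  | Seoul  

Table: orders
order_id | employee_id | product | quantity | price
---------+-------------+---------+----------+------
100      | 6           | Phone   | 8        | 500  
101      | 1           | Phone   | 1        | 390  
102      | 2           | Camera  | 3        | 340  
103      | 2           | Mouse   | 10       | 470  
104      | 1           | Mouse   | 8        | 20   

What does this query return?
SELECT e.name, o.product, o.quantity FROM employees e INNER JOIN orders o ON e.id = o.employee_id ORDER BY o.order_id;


Joining employees.id = orders.employee_id:
  employee Iris (id=6) -> order Phone
  employee Grace (id=1) -> order Phone
  employee Karen (id=2) -> order Camera
  employee Karen (id=2) -> order Mouse
  employee Grace (id=1) -> order Mouse


5 rows:
Iris, Phone, 8
Grace, Phone, 1
Karen, Camera, 3
Karen, Mouse, 10
Grace, Mouse, 8


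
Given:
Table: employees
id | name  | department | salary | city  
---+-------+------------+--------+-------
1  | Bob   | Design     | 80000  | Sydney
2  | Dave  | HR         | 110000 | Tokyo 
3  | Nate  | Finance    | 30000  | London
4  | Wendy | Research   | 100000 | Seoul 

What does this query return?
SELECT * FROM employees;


SELECT * returns all 4 rows with all columns

4 rows:
1, Bob, Design, 80000, Sydney
2, Dave, HR, 110000, Tokyo
3, Nate, Finance, 30000, London
4, Wendy, Research, 100000, Seoul


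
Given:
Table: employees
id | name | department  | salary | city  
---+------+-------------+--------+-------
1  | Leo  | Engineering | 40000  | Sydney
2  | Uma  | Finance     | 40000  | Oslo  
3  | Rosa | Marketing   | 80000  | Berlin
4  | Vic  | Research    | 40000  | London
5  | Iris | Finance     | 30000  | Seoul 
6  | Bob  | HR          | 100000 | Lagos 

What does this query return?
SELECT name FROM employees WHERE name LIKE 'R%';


LIKE 'R%' matches names starting with 'R'
Matching: 1

1 rows:
Rosa


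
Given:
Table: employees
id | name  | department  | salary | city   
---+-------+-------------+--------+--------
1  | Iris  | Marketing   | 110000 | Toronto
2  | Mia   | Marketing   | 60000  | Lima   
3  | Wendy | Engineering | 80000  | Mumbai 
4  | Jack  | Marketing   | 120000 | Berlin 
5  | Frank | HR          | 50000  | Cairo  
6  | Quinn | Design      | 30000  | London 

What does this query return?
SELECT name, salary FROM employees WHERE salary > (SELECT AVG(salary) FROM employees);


Subquery: AVG(salary) = 75000.0
Filtering: salary > 75000.0
  Iris (110000) -> MATCH
  Wendy (80000) -> MATCH
  Jack (120000) -> MATCH


3 rows:
Iris, 110000
Wendy, 80000
Jack, 120000


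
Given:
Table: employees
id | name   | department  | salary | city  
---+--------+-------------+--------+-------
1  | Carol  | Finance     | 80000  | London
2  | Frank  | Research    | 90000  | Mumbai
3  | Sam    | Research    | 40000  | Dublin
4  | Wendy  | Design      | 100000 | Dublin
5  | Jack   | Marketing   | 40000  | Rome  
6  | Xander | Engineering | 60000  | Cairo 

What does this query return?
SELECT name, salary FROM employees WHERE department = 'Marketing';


Filtering: department = 'Marketing'
Matching rows: 1

1 rows:
Jack, 40000


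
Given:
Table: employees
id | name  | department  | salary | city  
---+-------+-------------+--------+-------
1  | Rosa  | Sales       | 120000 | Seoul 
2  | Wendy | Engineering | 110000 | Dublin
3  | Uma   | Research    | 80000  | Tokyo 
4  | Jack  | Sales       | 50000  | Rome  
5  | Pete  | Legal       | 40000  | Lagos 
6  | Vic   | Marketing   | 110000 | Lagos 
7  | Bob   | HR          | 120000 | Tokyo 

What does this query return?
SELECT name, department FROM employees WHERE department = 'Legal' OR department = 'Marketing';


Filtering: department = 'Legal' OR 'Marketing'
Matching: 2 rows

2 rows:
Pete, Legal
Vic, Marketing


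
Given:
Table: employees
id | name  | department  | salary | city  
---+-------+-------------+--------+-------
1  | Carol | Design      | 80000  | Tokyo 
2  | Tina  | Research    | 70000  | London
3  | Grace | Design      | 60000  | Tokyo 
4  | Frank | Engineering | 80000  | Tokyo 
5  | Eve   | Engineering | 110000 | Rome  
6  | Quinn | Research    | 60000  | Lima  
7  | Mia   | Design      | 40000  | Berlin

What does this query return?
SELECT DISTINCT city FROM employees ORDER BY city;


All 'city' values (row order): Tokyo, London, Tokyo, Tokyo, Rome, Lima, Berlin
Removing duplicates leaves 5 unique value(s).

5 values:
Berlin
Lima
London
Rome
Tokyo


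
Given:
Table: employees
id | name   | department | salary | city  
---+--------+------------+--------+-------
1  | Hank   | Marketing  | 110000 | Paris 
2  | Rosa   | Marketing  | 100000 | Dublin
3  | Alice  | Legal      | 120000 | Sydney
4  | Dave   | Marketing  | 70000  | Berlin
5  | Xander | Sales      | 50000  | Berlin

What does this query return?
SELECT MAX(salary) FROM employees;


Salaries: 110000, 100000, 120000, 70000, 50000
MAX = 120000

120000


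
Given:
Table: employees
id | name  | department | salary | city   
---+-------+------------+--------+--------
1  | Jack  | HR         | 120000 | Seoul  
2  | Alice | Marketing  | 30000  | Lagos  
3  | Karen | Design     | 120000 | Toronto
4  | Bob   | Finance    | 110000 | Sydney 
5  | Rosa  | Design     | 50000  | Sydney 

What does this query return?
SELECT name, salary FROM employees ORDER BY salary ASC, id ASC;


Sorting by salary ASC, then id ASC for ties

5 rows:
Alice, 30000
Rosa, 50000
Bob, 110000
Jack, 120000
Karen, 120000
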